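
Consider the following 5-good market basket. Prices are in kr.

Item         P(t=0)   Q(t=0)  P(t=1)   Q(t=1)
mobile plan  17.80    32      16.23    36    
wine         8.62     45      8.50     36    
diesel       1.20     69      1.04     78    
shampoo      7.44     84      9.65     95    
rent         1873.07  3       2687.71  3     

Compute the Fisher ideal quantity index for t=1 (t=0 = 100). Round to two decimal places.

101.12

Laspeyres component (base-period weights):
ΣP(t=0)Q(t=1) = 17.80×36 + 8.62×36 + 1.20×78 + 7.44×95 + 1873.07×3 = 640.8 + 310.32 + 93.6 + 706.8 + 5619.21 = 7370.73
ΣP(t=0)Q(t=0) = 17.80×32 + 8.62×45 + 1.20×69 + 7.44×84 + 1873.07×3 = 569.6 + 387.9 + 82.8 + 624.96 + 5619.21 = 7284.47
L = 7370.73 / 7284.47 × 100 = 101.1842
Paasche component (current-period weights):
ΣP(t=1)Q(t=1) = 16.23×36 + 8.50×36 + 1.04×78 + 9.65×95 + 2687.71×3 = 584.28 + 306 + 81.12 + 916.75 + 8063.13 = 9951.28
ΣP(t=1)Q(t=0) = 16.23×32 + 8.50×45 + 1.04×69 + 9.65×84 + 2687.71×3 = 519.36 + 382.5 + 71.76 + 810.6 + 8063.13 = 9847.35
P = 9951.28 / 9847.35 × 100 = 101.0554
Fisher = √(L × P) = √(101.1842 × 101.0554) = 101.1198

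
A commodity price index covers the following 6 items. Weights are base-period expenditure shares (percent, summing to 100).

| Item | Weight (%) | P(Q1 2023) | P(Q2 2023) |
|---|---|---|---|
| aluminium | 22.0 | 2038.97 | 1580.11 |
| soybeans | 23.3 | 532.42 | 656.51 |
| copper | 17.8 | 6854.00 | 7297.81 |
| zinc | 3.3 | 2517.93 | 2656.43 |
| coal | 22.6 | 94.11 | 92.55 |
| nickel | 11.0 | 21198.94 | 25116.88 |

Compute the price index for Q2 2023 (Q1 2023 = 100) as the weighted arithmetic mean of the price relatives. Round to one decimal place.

aluminium: 22.0 × (1580.11/2038.97) = 22.0 × 0.774955 = 17.0490
soybeans: 23.3 × (656.51/532.42) = 23.3 × 1.233068 = 28.7305
copper: 17.8 × (7297.81/6854.00) = 17.8 × 1.064752 = 18.9526
zinc: 3.3 × (2656.43/2517.93) = 3.3 × 1.055006 = 3.4815
coal: 22.6 × (92.55/94.11) = 22.6 × 0.983424 = 22.2254
nickel: 11.0 × (25116.88/21198.94) = 11.0 × 1.184818 = 13.0330
Index = Σ wᵢ·(p₁ᵢ/p₀ᵢ) = 17.0490 + 28.7305 + 18.9526 + 3.4815 + 22.2254 + 13.0330 = 103.4720

103.5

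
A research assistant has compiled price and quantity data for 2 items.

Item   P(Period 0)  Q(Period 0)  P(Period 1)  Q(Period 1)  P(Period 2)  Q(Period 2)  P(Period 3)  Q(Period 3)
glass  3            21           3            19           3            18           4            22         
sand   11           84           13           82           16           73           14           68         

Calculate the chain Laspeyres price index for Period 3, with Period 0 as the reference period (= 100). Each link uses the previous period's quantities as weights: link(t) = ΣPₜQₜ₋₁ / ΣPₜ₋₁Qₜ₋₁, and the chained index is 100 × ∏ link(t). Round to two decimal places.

127.71

Link Period 0→Period 1:
ΣP(Period 1)Q(Period 0) = 3×21 + 13×84 = 63 + 1092 = 1155
ΣP(Period 0)Q(Period 0) = 3×21 + 11×84 = 63 + 924 = 987
link = 1155/987 = 1.170213
Link Period 1→Period 2:
ΣP(Period 2)Q(Period 1) = 3×19 + 16×82 = 57 + 1312 = 1369
ΣP(Period 1)Q(Period 1) = 3×19 + 13×82 = 57 + 1066 = 1123
link = 1369/1123 = 1.219056
Link Period 2→Period 3:
ΣP(Period 3)Q(Period 2) = 4×18 + 14×73 = 72 + 1022 = 1094
ΣP(Period 2)Q(Period 2) = 3×18 + 16×73 = 54 + 1168 = 1222
link = 1094/1222 = 0.895254
Chained index = 100 × 1.170213 × 1.219056 × 0.895254 = 127.7129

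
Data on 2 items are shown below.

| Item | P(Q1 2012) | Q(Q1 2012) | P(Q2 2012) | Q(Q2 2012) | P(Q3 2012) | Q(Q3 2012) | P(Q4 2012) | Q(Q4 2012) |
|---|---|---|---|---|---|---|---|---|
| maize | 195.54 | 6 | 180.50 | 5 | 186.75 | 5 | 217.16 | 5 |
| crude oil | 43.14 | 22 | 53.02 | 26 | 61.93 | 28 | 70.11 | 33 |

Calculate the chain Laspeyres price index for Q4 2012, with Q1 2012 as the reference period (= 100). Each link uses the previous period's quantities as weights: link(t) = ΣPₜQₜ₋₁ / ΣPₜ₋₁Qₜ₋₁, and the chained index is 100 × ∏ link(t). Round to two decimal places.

Link Q1 2012→Q2 2012:
ΣP(Q2 2012)Q(Q1 2012) = 180.50×6 + 53.02×22 = 1083 + 1166.44 = 2249.44
ΣP(Q1 2012)Q(Q1 2012) = 195.54×6 + 43.14×22 = 1173.24 + 949.08 = 2122.32
link = 2249.44/2122.32 = 1.059897
Link Q2 2012→Q3 2012:
ΣP(Q3 2012)Q(Q2 2012) = 186.75×5 + 61.93×26 = 933.75 + 1610.18 = 2543.93
ΣP(Q2 2012)Q(Q2 2012) = 180.50×5 + 53.02×26 = 902.5 + 1378.52 = 2281.02
link = 2543.93/2281.02 = 1.115260
Link Q3 2012→Q4 2012:
ΣP(Q4 2012)Q(Q3 2012) = 217.16×5 + 70.11×28 = 1085.8 + 1963.08 = 3048.88
ΣP(Q3 2012)Q(Q3 2012) = 186.75×5 + 61.93×28 = 933.75 + 1734.04 = 2667.79
link = 3048.88/2667.79 = 1.142849
Chained index = 100 × 1.059897 × 1.115260 × 1.142849 = 135.0916

135.09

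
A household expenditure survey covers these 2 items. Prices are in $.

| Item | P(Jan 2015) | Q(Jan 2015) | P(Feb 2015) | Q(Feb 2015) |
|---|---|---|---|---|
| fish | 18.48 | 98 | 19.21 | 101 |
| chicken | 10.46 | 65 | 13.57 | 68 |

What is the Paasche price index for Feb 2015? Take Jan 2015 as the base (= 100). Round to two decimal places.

Paasche price index uses current-period quantities as weights.
ΣP(Feb 2015)·Q(Feb 2015) = 19.21×101 + 13.57×68 = 1940.21 + 922.76 = 2862.97
ΣP(Jan 2015)·Q(Feb 2015) = 18.48×101 + 10.46×68 = 1866.48 + 711.28 = 2577.76
Index = 2862.97 / 2577.76 × 100 = 111.0643

111.06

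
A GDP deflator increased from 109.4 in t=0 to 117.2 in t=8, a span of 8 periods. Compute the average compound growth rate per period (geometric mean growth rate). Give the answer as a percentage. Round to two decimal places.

0.86%

Growth factor = (117.2/109.4)^(1/8) = (1.071298)^(1/8) = 1.008646
Growth rate = 1.008646 − 1 = 0.008646 = 0.8646%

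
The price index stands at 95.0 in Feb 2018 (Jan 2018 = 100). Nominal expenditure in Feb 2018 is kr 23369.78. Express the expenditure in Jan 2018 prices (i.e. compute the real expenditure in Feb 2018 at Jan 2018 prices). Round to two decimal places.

Real = Nominal ÷ (Index/100) = 23369.78 ÷ (95.0/100)
     = 23369.78 ÷ 0.950 = 24599.7684

24599.77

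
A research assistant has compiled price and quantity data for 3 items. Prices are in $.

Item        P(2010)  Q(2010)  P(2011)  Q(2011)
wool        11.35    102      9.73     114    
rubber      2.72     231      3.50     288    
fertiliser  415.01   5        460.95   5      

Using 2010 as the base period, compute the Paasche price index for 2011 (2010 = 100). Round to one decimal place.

106.5

Paasche price index uses current-period quantities as weights.
ΣP(2011)·Q(2011) = 9.73×114 + 3.50×288 + 460.95×5 = 1109.22 + 1008 + 2304.75 = 4421.97
ΣP(2010)·Q(2011) = 11.35×114 + 2.72×288 + 415.01×5 = 1293.9 + 783.36 + 2075.05 = 4152.31
Index = 4421.97 / 4152.31 × 100 = 106.4942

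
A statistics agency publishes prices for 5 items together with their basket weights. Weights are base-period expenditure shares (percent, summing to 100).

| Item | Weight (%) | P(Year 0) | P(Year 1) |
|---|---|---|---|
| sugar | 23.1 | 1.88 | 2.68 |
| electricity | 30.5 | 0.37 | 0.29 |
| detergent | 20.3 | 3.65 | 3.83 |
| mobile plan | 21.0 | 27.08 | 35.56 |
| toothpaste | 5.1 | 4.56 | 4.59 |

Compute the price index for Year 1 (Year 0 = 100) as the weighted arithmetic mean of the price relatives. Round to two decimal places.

sugar: 23.1 × (2.68/1.88) = 23.1 × 1.425532 = 32.9298
electricity: 30.5 × (0.29/0.37) = 30.5 × 0.783784 = 23.9054
detergent: 20.3 × (3.83/3.65) = 20.3 × 1.049315 = 21.3011
mobile plan: 21.0 × (35.56/27.08) = 21.0 × 1.313146 = 27.5761
toothpaste: 5.1 × (4.59/4.56) = 5.1 × 1.006579 = 5.1336
Index = Σ wᵢ·(p₁ᵢ/p₀ᵢ) = 32.9298 + 23.9054 + 21.3011 + 27.5761 + 5.1336 = 110.8459

110.85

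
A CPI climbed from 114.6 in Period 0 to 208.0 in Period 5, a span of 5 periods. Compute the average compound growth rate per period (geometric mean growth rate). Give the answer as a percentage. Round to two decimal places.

12.66%

Growth factor = (208.0/114.6)^(1/5) = (1.815009)^(1/5) = 1.126616
Growth rate = 1.126616 − 1 = 0.126616 = 12.6616%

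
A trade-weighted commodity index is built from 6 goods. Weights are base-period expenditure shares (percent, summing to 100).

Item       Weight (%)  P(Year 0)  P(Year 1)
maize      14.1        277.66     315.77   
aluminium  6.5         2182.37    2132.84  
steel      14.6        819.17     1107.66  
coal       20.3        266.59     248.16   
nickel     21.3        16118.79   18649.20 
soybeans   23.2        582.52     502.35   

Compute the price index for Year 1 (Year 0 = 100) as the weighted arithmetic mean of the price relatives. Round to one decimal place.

105.7

maize: 14.1 × (315.77/277.66) = 14.1 × 1.137254 = 16.0353
aluminium: 6.5 × (2132.84/2182.37) = 6.5 × 0.977304 = 6.3525
steel: 14.6 × (1107.66/819.17) = 14.6 × 1.352174 = 19.7417
coal: 20.3 × (248.16/266.59) = 20.3 × 0.930868 = 18.8966
nickel: 21.3 × (18649.20/16118.79) = 21.3 × 1.156985 = 24.6438
soybeans: 23.2 × (502.35/582.52) = 23.2 × 0.862374 = 20.0071
Index = Σ wᵢ·(p₁ᵢ/p₀ᵢ) = 16.0353 + 6.3525 + 19.7417 + 18.8966 + 24.6438 + 20.0071 = 105.6770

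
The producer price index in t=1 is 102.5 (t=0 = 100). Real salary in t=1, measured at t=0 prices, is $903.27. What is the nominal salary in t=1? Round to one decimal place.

Nominal = Real × (Index/100) = 903.27 × (102.5/100)
        = 903.27 × 1.025 = 925.8517

925.9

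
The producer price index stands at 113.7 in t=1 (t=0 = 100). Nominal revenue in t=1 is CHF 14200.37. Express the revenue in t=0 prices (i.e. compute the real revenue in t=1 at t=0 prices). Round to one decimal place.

12489.3

Real = Nominal ÷ (Index/100) = 14200.37 ÷ (113.7/100)
     = 14200.37 ÷ 1.137 = 12489.3316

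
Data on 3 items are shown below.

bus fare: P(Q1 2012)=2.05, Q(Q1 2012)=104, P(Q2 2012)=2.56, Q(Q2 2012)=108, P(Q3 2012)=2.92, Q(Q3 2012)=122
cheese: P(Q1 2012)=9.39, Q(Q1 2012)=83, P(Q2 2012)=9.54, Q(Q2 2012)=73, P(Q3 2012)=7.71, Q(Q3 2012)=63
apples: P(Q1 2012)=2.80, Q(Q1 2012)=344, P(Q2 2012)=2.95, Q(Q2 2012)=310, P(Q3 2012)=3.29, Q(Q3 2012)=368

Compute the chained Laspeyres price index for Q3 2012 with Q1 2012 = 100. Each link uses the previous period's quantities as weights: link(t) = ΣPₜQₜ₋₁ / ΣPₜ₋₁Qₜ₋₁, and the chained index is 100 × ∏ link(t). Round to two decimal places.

Link Q1 2012→Q2 2012:
ΣP(Q2 2012)Q(Q1 2012) = 2.56×104 + 9.54×83 + 2.95×344 = 266.24 + 791.82 + 1014.8 = 2072.86
ΣP(Q1 2012)Q(Q1 2012) = 2.05×104 + 9.39×83 + 2.80×344 = 213.2 + 779.37 + 963.2 = 1955.77
link = 2072.86/1955.77 = 1.059869
Link Q2 2012→Q3 2012:
ΣP(Q3 2012)Q(Q2 2012) = 2.92×108 + 7.71×73 + 3.29×310 = 315.36 + 562.83 + 1019.9 = 1898.09
ΣP(Q2 2012)Q(Q2 2012) = 2.56×108 + 9.54×73 + 2.95×310 = 276.48 + 696.42 + 914.5 = 1887.4
link = 1898.09/1887.4 = 1.005664
Chained index = 100 × 1.059869 × 1.005664 = 106.5872

106.59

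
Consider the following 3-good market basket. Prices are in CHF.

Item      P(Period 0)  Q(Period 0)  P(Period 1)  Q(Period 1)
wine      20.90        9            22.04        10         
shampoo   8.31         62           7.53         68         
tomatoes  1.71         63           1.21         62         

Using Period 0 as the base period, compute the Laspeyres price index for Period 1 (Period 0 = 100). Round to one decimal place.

Laspeyres price index uses base-period quantities as weights.
ΣP(Period 1)·Q(Period 0) = 22.04×9 + 7.53×62 + 1.21×63 = 198.36 + 466.86 + 76.23 = 741.45
ΣP(Period 0)·Q(Period 0) = 20.90×9 + 8.31×62 + 1.71×63 = 188.1 + 515.22 + 107.73 = 811.05
Index = 741.45 / 811.05 × 100 = 91.4185

91.4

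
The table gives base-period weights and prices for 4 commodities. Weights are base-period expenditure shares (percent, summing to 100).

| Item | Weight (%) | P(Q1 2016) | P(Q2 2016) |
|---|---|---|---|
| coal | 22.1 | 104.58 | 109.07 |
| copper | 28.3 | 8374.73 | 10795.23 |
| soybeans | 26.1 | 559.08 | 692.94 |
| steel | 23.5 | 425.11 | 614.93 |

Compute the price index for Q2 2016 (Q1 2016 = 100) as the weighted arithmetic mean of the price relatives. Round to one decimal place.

coal: 22.1 × (109.07/104.58) = 22.1 × 1.042934 = 23.0488
copper: 28.3 × (10795.23/8374.73) = 28.3 × 1.289024 = 36.4794
soybeans: 26.1 × (692.94/559.08) = 26.1 × 1.239429 = 32.3491
steel: 23.5 × (614.93/425.11) = 23.5 × 1.446520 = 33.9932
Index = Σ wᵢ·(p₁ᵢ/p₀ᵢ) = 23.0488 + 36.4794 + 32.3491 + 33.9932 = 125.8705

125.9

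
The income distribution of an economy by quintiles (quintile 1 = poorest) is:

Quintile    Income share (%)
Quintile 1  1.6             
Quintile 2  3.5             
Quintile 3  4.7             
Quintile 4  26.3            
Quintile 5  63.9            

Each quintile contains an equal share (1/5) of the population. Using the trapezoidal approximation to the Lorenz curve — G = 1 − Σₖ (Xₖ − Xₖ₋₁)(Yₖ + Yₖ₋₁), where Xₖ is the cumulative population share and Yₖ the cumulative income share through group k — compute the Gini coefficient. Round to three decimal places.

0.590

Cumulative income shares Yₖ: 0.0160, 0.0510, 0.0980, 0.3610, 1.0000
Σ (Xₖ−Xₖ₋₁)(Yₖ+Yₖ₋₁) = (1/5)(0.0160+0.0000) + (1/5)(0.0510+0.0160) + (1/5)(0.0980+0.0510) + (1/5)(0.3610+0.0980) + (1/5)(1.0000+0.3610)
  = 0.0032 + 0.0134 + 0.0298 + 0.0918 + 0.2722 = 0.4104
G = 1 − 0.4104 = 0.5896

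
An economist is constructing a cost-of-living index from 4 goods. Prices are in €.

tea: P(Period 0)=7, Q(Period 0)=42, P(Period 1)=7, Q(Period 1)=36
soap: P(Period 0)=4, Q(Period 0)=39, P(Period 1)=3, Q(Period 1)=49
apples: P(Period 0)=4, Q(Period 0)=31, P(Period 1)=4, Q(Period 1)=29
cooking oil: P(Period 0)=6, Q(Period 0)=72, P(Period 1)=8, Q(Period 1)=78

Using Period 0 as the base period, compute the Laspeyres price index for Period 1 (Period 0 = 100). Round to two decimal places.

Laspeyres price index uses base-period quantities as weights.
ΣP(Period 1)·Q(Period 0) = 7×42 + 3×39 + 4×31 + 8×72 = 294 + 117 + 124 + 576 = 1111
ΣP(Period 0)·Q(Period 0) = 7×42 + 4×39 + 4×31 + 6×72 = 294 + 156 + 124 + 432 = 1006
Index = 1111 / 1006 × 100 = 110.4374

110.44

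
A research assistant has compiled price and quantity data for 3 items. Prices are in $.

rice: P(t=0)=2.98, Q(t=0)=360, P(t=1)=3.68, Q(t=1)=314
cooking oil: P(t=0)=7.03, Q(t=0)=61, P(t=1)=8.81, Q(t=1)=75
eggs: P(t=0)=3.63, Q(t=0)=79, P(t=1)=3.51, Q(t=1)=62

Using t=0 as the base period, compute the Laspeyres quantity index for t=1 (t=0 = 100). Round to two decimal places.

Laspeyres quantity index uses base-period prices as weights.
ΣP(t=0)·Q(t=1) = 2.98×314 + 7.03×75 + 3.63×62 = 935.72 + 527.25 + 225.06 = 1688.03
ΣP(t=0)·Q(t=0) = 2.98×360 + 7.03×61 + 3.63×79 = 1072.8 + 428.83 + 286.77 = 1788.4
Index = 1688.03 / 1788.4 × 100 = 94.3877

94.39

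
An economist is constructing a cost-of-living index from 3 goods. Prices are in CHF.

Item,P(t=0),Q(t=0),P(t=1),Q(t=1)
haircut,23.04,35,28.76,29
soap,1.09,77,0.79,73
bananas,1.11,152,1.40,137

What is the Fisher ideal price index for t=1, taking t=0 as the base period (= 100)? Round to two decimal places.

120.65

Laspeyres component (base-period weights):
ΣP(t=1)Q(t=0) = 28.76×35 + 0.79×77 + 1.40×152 = 1006.6 + 60.83 + 212.8 = 1280.23
ΣP(t=0)Q(t=0) = 23.04×35 + 1.09×77 + 1.11×152 = 806.4 + 83.93 + 168.72 = 1059.05
L = 1280.23 / 1059.05 × 100 = 120.8848
Paasche component (current-period weights):
ΣP(t=1)Q(t=1) = 28.76×29 + 0.79×73 + 1.40×137 = 834.04 + 57.67 + 191.8 = 1083.51
ΣP(t=0)Q(t=1) = 23.04×29 + 1.09×73 + 1.11×137 = 668.16 + 79.57 + 152.07 = 899.8
P = 1083.51 / 899.8 × 100 = 120.4168
Fisher = √(L × P) = √(120.8848 × 120.4168) = 120.6505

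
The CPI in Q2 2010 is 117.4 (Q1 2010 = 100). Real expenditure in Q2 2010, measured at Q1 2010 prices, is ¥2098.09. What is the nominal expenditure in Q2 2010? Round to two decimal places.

Nominal = Real × (Index/100) = 2098.09 × (117.4/100)
        = 2098.09 × 1.174 = 2463.1577

2463.16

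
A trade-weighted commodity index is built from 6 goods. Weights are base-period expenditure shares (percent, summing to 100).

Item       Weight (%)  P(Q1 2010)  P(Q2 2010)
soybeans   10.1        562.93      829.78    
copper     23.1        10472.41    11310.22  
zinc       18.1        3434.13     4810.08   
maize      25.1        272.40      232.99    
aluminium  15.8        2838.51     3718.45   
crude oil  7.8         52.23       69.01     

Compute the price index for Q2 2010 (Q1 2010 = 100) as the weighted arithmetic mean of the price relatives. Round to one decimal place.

soybeans: 10.1 × (829.78/562.93) = 10.1 × 1.474038 = 14.8878
copper: 23.1 × (11310.22/10472.41) = 23.1 × 1.080002 = 24.9480
zinc: 18.1 × (4810.08/3434.13) = 18.1 × 1.400669 = 25.3521
maize: 25.1 × (232.99/272.40) = 25.1 × 0.855323 = 21.4686
aluminium: 15.8 × (3718.45/2838.51) = 15.8 × 1.310001 = 20.6980
crude oil: 7.8 × (69.01/52.23) = 7.8 × 1.321271 = 10.3059
Index = Σ wᵢ·(p₁ᵢ/p₀ᵢ) = 14.8878 + 24.9480 + 25.3521 + 21.4686 + 20.6980 + 10.3059 = 117.6605

117.7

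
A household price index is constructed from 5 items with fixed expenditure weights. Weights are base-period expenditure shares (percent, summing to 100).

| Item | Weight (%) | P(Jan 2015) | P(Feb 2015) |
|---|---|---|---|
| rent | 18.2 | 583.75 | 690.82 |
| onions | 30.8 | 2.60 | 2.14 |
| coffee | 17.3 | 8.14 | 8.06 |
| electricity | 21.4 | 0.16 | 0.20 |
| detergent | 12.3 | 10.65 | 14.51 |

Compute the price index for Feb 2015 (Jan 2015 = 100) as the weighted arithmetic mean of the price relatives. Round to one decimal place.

rent: 18.2 × (690.82/583.75) = 18.2 × 1.183418 = 21.5382
onions: 30.8 × (2.14/2.60) = 30.8 × 0.823077 = 25.3508
coffee: 17.3 × (8.06/8.14) = 17.3 × 0.990172 = 17.1300
electricity: 21.4 × (0.20/0.16) = 21.4 × 1.250000 = 26.7500
detergent: 12.3 × (14.51/10.65) = 12.3 × 1.362441 = 16.7580
Index = Σ wᵢ·(p₁ᵢ/p₀ᵢ) = 21.5382 + 25.3508 + 17.1300 + 26.7500 + 16.7580 = 107.5270

107.5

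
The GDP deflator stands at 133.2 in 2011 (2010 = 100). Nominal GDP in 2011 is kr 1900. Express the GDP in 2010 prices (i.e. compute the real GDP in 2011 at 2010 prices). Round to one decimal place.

1426.4

Real = Nominal ÷ (Index/100) = 1900 ÷ (133.2/100)
     = 1900 ÷ 1.332 = 1426.4264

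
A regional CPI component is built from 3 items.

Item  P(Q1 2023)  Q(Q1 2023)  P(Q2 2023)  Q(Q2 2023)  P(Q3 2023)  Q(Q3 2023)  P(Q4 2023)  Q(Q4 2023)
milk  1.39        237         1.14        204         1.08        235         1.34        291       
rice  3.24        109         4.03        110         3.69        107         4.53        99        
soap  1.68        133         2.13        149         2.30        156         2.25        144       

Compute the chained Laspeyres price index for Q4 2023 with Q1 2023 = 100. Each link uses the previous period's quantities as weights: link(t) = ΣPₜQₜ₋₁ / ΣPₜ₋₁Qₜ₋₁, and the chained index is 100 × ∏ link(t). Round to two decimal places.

Link Q1 2023→Q2 2023:
ΣP(Q2 2023)Q(Q1 2023) = 1.14×237 + 4.03×109 + 2.13×133 = 270.18 + 439.27 + 283.29 = 992.74
ΣP(Q1 2023)Q(Q1 2023) = 1.39×237 + 3.24×109 + 1.68×133 = 329.43 + 353.16 + 223.44 = 906.03
link = 992.74/906.03 = 1.095703
Link Q2 2023→Q3 2023:
ΣP(Q3 2023)Q(Q2 2023) = 1.08×204 + 3.69×110 + 2.30×149 = 220.32 + 405.9 + 342.7 = 968.92
ΣP(Q2 2023)Q(Q2 2023) = 1.14×204 + 4.03×110 + 2.13×149 = 232.56 + 443.3 + 317.37 = 993.23
link = 968.92/993.23 = 0.975524
Link Q3 2023→Q4 2023:
ΣP(Q4 2023)Q(Q3 2023) = 1.34×235 + 4.53×107 + 2.25×156 = 314.9 + 484.71 + 351 = 1150.61
ΣP(Q3 2023)Q(Q3 2023) = 1.08×235 + 3.69×107 + 2.30×156 = 253.8 + 394.83 + 358.8 = 1007.43
link = 1150.61/1007.43 = 1.142124
Chained index = 100 × 1.095703 × 0.975524 × 1.142124 = 122.0799

122.08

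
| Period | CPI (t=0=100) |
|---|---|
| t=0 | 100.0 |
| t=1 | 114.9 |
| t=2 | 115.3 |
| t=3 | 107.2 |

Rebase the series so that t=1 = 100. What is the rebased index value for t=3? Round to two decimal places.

93.30

Rebased(t=3) = 107.2 / 114.9 × 100 = 93.2985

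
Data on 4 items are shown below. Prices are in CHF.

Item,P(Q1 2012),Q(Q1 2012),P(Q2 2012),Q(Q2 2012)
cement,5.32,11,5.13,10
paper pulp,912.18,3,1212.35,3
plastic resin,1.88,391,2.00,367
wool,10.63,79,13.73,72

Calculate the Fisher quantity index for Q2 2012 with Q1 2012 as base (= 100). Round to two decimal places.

97.23

Laspeyres component (base-period weights):
ΣP(Q1 2012)Q(Q2 2012) = 5.32×10 + 912.18×3 + 1.88×367 + 10.63×72 = 53.2 + 2736.54 + 689.96 + 765.36 = 4245.06
ΣP(Q1 2012)Q(Q1 2012) = 5.32×11 + 912.18×3 + 1.88×391 + 10.63×79 = 58.52 + 2736.54 + 735.08 + 839.77 = 4369.91
L = 4245.06 / 4369.91 × 100 = 97.1430
Paasche component (current-period weights):
ΣP(Q2 2012)Q(Q2 2012) = 5.13×10 + 1212.35×3 + 2.00×367 + 13.73×72 = 51.3 + 3637.05 + 734 + 988.56 = 5410.91
ΣP(Q2 2012)Q(Q1 2012) = 5.13×11 + 1212.35×3 + 2.00×391 + 13.73×79 = 56.43 + 3637.05 + 782 + 1084.67 = 5560.15
P = 5410.91 / 5560.15 × 100 = 97.3159
Fisher = √(L × P) = √(97.1430 × 97.3159) = 97.2294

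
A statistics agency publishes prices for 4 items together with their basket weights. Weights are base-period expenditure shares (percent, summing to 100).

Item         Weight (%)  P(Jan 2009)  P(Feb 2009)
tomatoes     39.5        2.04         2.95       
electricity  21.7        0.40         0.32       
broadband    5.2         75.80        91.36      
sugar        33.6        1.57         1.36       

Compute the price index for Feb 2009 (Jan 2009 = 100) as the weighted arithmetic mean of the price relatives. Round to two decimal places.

tomatoes: 39.5 × (2.95/2.04) = 39.5 × 1.446078 = 57.1201
electricity: 21.7 × (0.32/0.40) = 21.7 × 0.800000 = 17.3600
broadband: 5.2 × (91.36/75.80) = 5.2 × 1.205277 = 6.2674
sugar: 33.6 × (1.36/1.57) = 33.6 × 0.866242 = 29.1057
Index = Σ wᵢ·(p₁ᵢ/p₀ᵢ) = 57.1201 + 17.3600 + 6.2674 + 29.1057 = 109.8533

109.85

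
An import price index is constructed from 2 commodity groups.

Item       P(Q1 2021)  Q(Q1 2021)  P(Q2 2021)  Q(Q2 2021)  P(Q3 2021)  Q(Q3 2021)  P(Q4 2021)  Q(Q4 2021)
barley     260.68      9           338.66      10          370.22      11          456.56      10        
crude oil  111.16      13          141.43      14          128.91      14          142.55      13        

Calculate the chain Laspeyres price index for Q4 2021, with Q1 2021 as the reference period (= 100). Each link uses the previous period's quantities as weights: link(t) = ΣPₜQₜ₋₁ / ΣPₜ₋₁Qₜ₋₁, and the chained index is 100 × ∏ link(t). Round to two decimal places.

Link Q1 2021→Q2 2021:
ΣP(Q2 2021)Q(Q1 2021) = 338.66×9 + 141.43×13 = 3047.94 + 1838.59 = 4886.53
ΣP(Q1 2021)Q(Q1 2021) = 260.68×9 + 111.16×13 = 2346.12 + 1445.08 = 3791.2
link = 4886.53/3791.2 = 1.288914
Link Q2 2021→Q3 2021:
ΣP(Q3 2021)Q(Q2 2021) = 370.22×10 + 128.91×14 = 3702.2 + 1804.74 = 5506.94
ΣP(Q2 2021)Q(Q2 2021) = 338.66×10 + 141.43×14 = 3386.6 + 1980.02 = 5366.62
link = 5506.94/5366.62 = 1.026147
Link Q3 2021→Q4 2021:
ΣP(Q4 2021)Q(Q3 2021) = 456.56×11 + 142.55×14 = 5022.16 + 1995.7 = 7017.86
ΣP(Q3 2021)Q(Q3 2021) = 370.22×11 + 128.91×14 = 4072.42 + 1804.74 = 5877.16
link = 7017.86/5877.16 = 1.194090
Chained index = 100 × 1.288914 × 1.026147 × 1.194090 = 157.9322

157.93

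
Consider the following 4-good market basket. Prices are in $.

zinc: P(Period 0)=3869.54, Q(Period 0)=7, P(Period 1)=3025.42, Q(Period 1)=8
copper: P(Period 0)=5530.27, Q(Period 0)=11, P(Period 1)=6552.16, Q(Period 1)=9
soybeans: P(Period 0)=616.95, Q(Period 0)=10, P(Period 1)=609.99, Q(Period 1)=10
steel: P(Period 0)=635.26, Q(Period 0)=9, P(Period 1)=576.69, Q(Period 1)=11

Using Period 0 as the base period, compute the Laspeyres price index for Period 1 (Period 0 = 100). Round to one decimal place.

104.7

Laspeyres price index uses base-period quantities as weights.
ΣP(Period 1)·Q(Period 0) = 3025.42×7 + 6552.16×11 + 609.99×10 + 576.69×9 = 21177.94 + 72073.76 + 6099.9 + 5190.21 = 104541.81
ΣP(Period 0)·Q(Period 0) = 3869.54×7 + 5530.27×11 + 616.95×10 + 635.26×9 = 27086.78 + 60832.97 + 6169.5 + 5717.34 = 99806.59
Index = 104541.81 / 99806.59 × 100 = 104.7444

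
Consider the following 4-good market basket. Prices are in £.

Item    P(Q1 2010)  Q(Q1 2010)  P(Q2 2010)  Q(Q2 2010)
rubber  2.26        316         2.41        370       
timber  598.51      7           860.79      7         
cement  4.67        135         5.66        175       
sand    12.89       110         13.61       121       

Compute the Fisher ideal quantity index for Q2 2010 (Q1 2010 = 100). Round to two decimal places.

106.04

Laspeyres component (base-period weights):
ΣP(Q1 2010)Q(Q2 2010) = 2.26×370 + 598.51×7 + 4.67×175 + 12.89×121 = 836.2 + 4189.57 + 817.25 + 1559.69 = 7402.71
ΣP(Q1 2010)Q(Q1 2010) = 2.26×316 + 598.51×7 + 4.67×135 + 12.89×110 = 714.16 + 4189.57 + 630.45 + 1417.9 = 6952.08
L = 7402.71 / 6952.08 × 100 = 106.4819
Paasche component (current-period weights):
ΣP(Q2 2010)Q(Q2 2010) = 2.41×370 + 860.79×7 + 5.66×175 + 13.61×121 = 891.7 + 6025.53 + 990.5 + 1646.81 = 9554.54
ΣP(Q2 2010)Q(Q1 2010) = 2.41×316 + 860.79×7 + 5.66×135 + 13.61×110 = 761.56 + 6025.53 + 764.1 + 1497.1 = 9048.29
P = 9554.54 / 9048.29 × 100 = 105.5950
Fisher = √(L × P) = √(106.4819 × 105.5950) = 106.0375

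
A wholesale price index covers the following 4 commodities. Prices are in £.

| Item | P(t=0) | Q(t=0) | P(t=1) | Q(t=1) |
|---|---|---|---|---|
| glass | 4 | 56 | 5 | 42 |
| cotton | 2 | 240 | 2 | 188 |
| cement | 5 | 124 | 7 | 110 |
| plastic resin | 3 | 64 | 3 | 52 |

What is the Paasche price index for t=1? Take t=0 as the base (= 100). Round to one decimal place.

121.0

Paasche price index uses current-period quantities as weights.
ΣP(t=1)·Q(t=1) = 5×42 + 2×188 + 7×110 + 3×52 = 210 + 376 + 770 + 156 = 1512
ΣP(t=0)·Q(t=1) = 4×42 + 2×188 + 5×110 + 3×52 = 168 + 376 + 550 + 156 = 1250
Index = 1512 / 1250 × 100 = 120.9600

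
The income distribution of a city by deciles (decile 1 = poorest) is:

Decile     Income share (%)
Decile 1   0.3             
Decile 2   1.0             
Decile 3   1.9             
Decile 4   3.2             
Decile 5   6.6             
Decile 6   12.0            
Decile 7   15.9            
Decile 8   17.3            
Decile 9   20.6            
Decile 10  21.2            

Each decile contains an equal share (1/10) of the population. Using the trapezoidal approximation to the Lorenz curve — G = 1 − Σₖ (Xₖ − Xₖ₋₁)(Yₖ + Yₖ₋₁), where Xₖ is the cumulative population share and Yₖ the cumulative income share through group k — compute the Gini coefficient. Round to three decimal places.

Cumulative income shares Yₖ: 0.0030, 0.0130, 0.0320, 0.0640, 0.1300, 0.2500, 0.4090, 0.5820, 0.7880, 1.0000
Σ (Xₖ−Xₖ₋₁)(Yₖ+Yₖ₋₁) = (1/10)(0.0030+0.0000) + (1/10)(0.0130+0.0030) + (1/10)(0.0320+0.0130) + (1/10)(0.0640+0.0320) + (1/10)(0.1300+0.0640) + (1/10)(0.2500+0.1300) + (1/10)(0.4090+0.2500) + (1/10)(0.5820+0.4090) + (1/10)(0.7880+0.5820) + (1/10)(1.0000+0.7880)
  = 0.0003 + 0.0016 + 0.0045 + 0.0096 + 0.0194 + 0.0380 + 0.0659 + 0.0991 + 0.1370 + 0.1788 = 0.5542
G = 1 − 0.5542 = 0.4458

0.446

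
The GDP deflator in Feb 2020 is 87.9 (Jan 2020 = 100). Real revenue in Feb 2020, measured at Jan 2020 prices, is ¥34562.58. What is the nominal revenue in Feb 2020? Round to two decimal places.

30380.51

Nominal = Real × (Index/100) = 34562.58 × (87.9/100)
        = 34562.58 × 0.879 = 30380.5078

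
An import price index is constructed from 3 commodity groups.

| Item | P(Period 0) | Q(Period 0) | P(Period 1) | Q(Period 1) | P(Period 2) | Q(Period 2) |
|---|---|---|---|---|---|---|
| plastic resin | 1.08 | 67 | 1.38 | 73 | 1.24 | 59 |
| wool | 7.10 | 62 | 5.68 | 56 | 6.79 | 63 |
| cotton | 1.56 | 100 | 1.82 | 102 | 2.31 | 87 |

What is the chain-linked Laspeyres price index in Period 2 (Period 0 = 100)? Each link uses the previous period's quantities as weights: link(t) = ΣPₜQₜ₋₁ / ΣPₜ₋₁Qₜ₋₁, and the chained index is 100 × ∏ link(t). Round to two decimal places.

Link Period 0→Period 1:
ΣP(Period 1)Q(Period 0) = 1.38×67 + 5.68×62 + 1.82×100 = 92.46 + 352.16 + 182 = 626.62
ΣP(Period 0)Q(Period 0) = 1.08×67 + 7.10×62 + 1.56×100 = 72.36 + 440.2 + 156 = 668.56
link = 626.62/668.56 = 0.937268
Link Period 1→Period 2:
ΣP(Period 2)Q(Period 1) = 1.24×73 + 6.79×56 + 2.31×102 = 90.52 + 380.24 + 235.62 = 706.38
ΣP(Period 1)Q(Period 1) = 1.38×73 + 5.68×56 + 1.82×102 = 100.74 + 318.08 + 185.64 = 604.46
link = 706.38/604.46 = 1.168613
Chained index = 100 × 0.937268 × 1.168613 = 109.5304

109.53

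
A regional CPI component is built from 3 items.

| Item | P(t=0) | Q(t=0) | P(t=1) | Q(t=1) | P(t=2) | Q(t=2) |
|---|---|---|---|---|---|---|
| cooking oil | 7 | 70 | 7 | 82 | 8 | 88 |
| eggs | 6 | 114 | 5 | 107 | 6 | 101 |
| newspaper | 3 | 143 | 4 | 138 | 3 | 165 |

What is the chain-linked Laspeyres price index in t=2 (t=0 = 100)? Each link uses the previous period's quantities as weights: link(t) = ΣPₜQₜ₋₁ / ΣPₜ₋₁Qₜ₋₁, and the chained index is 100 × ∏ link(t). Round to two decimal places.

104.94

Link t=0→t=1:
ΣP(t=1)Q(t=0) = 7×70 + 5×114 + 4×143 = 490 + 570 + 572 = 1632
ΣP(t=0)Q(t=0) = 7×70 + 6×114 + 3×143 = 490 + 684 + 429 = 1603
link = 1632/1603 = 1.018091
Link t=1→t=2:
ΣP(t=2)Q(t=1) = 8×82 + 6×107 + 3×138 = 656 + 642 + 414 = 1712
ΣP(t=1)Q(t=1) = 7×82 + 5×107 + 4×138 = 574 + 535 + 552 = 1661
link = 1712/1661 = 1.030704
Chained index = 100 × 1.018091 × 1.030704 = 104.9351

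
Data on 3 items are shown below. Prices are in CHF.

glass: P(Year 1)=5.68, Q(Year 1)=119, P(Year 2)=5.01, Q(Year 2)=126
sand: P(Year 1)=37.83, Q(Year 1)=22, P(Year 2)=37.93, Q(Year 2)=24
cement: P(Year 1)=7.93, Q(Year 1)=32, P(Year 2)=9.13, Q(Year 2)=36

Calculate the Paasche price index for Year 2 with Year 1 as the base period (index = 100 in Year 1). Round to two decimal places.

Paasche price index uses current-period quantities as weights.
ΣP(Year 2)·Q(Year 2) = 5.01×126 + 37.93×24 + 9.13×36 = 631.26 + 910.32 + 328.68 = 1870.26
ΣP(Year 1)·Q(Year 2) = 5.68×126 + 37.83×24 + 7.93×36 = 715.68 + 907.92 + 285.48 = 1909.08
Index = 1870.26 / 1909.08 × 100 = 97.9666

97.97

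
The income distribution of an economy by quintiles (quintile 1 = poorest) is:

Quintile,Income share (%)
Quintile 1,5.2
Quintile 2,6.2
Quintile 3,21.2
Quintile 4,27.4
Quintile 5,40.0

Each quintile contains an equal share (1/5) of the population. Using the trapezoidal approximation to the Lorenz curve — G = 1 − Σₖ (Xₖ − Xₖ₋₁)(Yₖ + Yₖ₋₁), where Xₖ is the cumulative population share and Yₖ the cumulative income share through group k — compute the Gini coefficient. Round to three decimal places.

Cumulative income shares Yₖ: 0.0520, 0.1140, 0.3260, 0.6000, 1.0000
Σ (Xₖ−Xₖ₋₁)(Yₖ+Yₖ₋₁) = (1/5)(0.0520+0.0000) + (1/5)(0.1140+0.0520) + (1/5)(0.3260+0.1140) + (1/5)(0.6000+0.3260) + (1/5)(1.0000+0.6000)
  = 0.0104 + 0.0332 + 0.0880 + 0.1852 + 0.3200 = 0.6368
G = 1 − 0.6368 = 0.3632

0.363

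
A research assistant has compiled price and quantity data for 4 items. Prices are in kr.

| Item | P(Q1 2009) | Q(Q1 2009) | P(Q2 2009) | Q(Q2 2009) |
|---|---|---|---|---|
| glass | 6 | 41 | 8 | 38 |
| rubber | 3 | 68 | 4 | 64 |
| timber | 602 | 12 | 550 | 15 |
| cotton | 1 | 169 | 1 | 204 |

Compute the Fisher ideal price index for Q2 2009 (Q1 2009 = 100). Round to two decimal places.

Laspeyres component (base-period weights):
ΣP(Q2 2009)Q(Q1 2009) = 8×41 + 4×68 + 550×12 + 1×169 = 328 + 272 + 6600 + 169 = 7369
ΣP(Q1 2009)Q(Q1 2009) = 6×41 + 3×68 + 602×12 + 1×169 = 246 + 204 + 7224 + 169 = 7843
L = 7369 / 7843 × 100 = 93.9564
Paasche component (current-period weights):
ΣP(Q2 2009)Q(Q2 2009) = 8×38 + 4×64 + 550×15 + 1×204 = 304 + 256 + 8250 + 204 = 9014
ΣP(Q1 2009)Q(Q2 2009) = 6×38 + 3×64 + 602×15 + 1×204 = 228 + 192 + 9030 + 204 = 9654
P = 9014 / 9654 × 100 = 93.3706
Fisher = √(L × P) = √(93.9564 × 93.3706) = 93.6631

93.66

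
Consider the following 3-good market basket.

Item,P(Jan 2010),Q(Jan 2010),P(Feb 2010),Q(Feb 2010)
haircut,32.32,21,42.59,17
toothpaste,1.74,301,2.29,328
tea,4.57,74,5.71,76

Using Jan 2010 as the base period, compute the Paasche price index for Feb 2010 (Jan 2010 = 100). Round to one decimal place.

Paasche price index uses current-period quantities as weights.
ΣP(Feb 2010)·Q(Feb 2010) = 42.59×17 + 2.29×328 + 5.71×76 = 724.03 + 751.12 + 433.96 = 1909.11
ΣP(Jan 2010)·Q(Feb 2010) = 32.32×17 + 1.74×328 + 4.57×76 = 549.44 + 570.72 + 347.32 = 1467.48
Index = 1909.11 / 1467.48 × 100 = 130.0944

130.1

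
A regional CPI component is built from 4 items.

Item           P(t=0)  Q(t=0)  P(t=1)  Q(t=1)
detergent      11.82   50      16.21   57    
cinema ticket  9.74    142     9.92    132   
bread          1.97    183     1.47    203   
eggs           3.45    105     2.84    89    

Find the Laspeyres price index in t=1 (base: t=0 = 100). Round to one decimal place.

Laspeyres price index uses base-period quantities as weights.
ΣP(t=1)·Q(t=0) = 16.21×50 + 9.92×142 + 1.47×183 + 2.84×105 = 810.5 + 1408.64 + 269.01 + 298.2 = 2786.35
ΣP(t=0)·Q(t=0) = 11.82×50 + 9.74×142 + 1.97×183 + 3.45×105 = 591 + 1383.08 + 360.51 + 362.25 = 2696.84
Index = 2786.35 / 2696.84 × 100 = 103.3191

103.3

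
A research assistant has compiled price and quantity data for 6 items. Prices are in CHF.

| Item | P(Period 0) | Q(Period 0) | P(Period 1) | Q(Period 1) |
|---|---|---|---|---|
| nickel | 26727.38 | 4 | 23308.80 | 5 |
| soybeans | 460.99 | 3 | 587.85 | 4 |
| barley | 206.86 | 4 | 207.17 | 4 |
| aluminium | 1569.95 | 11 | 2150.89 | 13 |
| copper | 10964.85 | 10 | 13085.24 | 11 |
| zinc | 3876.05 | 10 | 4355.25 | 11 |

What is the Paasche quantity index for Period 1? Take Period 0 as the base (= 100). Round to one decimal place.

Paasche quantity index uses current-period prices as weights.
ΣP(Period 1)·Q(Period 1) = 23308.80×5 + 587.85×4 + 207.17×4 + 2150.89×13 + 13085.24×11 + 4355.25×11 = 116544 + 2351.4 + 828.68 + 27961.57 + 143937.64 + 47907.75 = 339531.04
ΣP(Period 1)·Q(Period 0) = 23308.80×4 + 587.85×3 + 207.17×4 + 2150.89×11 + 13085.24×10 + 4355.25×10 = 93235.2 + 1763.55 + 828.68 + 23659.79 + 130852.4 + 43552.5 = 293892.12
Index = 339531.04 / 293892.12 × 100 = 115.5291

115.5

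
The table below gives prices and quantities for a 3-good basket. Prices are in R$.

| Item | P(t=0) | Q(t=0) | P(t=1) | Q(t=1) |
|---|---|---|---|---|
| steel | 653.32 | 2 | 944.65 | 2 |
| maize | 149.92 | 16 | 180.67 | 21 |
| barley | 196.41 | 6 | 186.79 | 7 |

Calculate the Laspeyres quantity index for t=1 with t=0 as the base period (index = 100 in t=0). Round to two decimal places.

Laspeyres quantity index uses base-period prices as weights.
ΣP(t=0)·Q(t=1) = 653.32×2 + 149.92×21 + 196.41×7 = 1306.64 + 3148.32 + 1374.87 = 5829.83
ΣP(t=0)·Q(t=0) = 653.32×2 + 149.92×16 + 196.41×6 = 1306.64 + 2398.72 + 1178.46 = 4883.82
Index = 5829.83 / 4883.82 × 100 = 119.3703

119.37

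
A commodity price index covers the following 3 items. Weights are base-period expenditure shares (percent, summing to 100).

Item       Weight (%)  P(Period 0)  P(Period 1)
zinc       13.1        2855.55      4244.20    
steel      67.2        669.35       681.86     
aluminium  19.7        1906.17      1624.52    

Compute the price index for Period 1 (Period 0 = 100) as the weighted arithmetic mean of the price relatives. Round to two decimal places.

104.72

zinc: 13.1 × (4244.20/2855.55) = 13.1 × 1.486299 = 19.4705
steel: 67.2 × (681.86/669.35) = 67.2 × 1.018690 = 68.4560
aluminium: 19.7 × (1624.52/1906.17) = 19.7 × 0.852243 = 16.7892
Index = Σ wᵢ·(p₁ᵢ/p₀ᵢ) = 19.4705 + 68.4560 + 16.7892 = 104.7157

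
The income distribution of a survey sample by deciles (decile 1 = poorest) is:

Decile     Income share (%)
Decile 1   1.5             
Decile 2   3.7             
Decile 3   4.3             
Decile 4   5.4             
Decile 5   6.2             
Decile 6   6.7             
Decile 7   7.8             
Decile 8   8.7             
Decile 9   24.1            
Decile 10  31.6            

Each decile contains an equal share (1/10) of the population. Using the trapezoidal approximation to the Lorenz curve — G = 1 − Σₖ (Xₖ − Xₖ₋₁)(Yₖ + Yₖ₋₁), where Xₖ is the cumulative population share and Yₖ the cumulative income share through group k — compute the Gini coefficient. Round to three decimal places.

0.443

Cumulative income shares Yₖ: 0.0150, 0.0520, 0.0950, 0.1490, 0.2110, 0.2780, 0.3560, 0.4430, 0.6840, 1.0000
Σ (Xₖ−Xₖ₋₁)(Yₖ+Yₖ₋₁) = (1/10)(0.0150+0.0000) + (1/10)(0.0520+0.0150) + (1/10)(0.0950+0.0520) + (1/10)(0.1490+0.0950) + (1/10)(0.2110+0.1490) + (1/10)(0.2780+0.2110) + (1/10)(0.3560+0.2780) + (1/10)(0.4430+0.3560) + (1/10)(0.6840+0.4430) + (1/10)(1.0000+0.6840)
  = 0.0015 + 0.0067 + 0.0147 + 0.0244 + 0.0360 + 0.0489 + 0.0634 + 0.0799 + 0.1127 + 0.1684 = 0.5566
G = 1 − 0.5566 = 0.4434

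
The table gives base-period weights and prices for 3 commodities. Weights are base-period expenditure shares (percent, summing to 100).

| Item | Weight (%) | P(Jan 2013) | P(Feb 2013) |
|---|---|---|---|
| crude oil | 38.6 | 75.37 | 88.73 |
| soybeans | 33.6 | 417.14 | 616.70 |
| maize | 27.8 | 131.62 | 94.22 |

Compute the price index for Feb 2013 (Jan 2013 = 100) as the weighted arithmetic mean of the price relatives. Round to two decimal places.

crude oil: 38.6 × (88.73/75.37) = 38.6 × 1.177259 = 45.4422
soybeans: 33.6 × (616.70/417.14) = 33.6 × 1.478401 = 49.6743
maize: 27.8 × (94.22/131.62) = 27.8 × 0.715849 = 19.9006
Index = Σ wᵢ·(p₁ᵢ/p₀ᵢ) = 45.4422 + 49.6743 + 19.9006 = 115.0170

115.02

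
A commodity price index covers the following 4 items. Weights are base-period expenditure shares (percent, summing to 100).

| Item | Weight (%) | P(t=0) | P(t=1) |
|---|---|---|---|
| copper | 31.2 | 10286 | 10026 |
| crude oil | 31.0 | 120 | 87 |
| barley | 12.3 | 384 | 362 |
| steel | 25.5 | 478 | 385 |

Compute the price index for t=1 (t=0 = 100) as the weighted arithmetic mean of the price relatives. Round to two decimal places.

85.02

copper: 31.2 × (10026/10286) = 31.2 × 0.974723 = 30.4114
crude oil: 31.0 × (87/120) = 31.0 × 0.725000 = 22.4750
barley: 12.3 × (362/384) = 12.3 × 0.942708 = 11.5953
steel: 25.5 × (385/478) = 25.5 × 0.805439 = 20.5387
Index = Σ wᵢ·(p₁ᵢ/p₀ᵢ) = 30.4114 + 22.4750 + 11.5953 + 20.5387 = 85.0204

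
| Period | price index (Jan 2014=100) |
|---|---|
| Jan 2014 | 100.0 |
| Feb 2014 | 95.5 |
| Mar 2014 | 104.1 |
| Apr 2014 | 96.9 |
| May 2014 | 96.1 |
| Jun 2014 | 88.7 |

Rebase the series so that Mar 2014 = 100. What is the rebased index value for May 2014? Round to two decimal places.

Rebased(May 2014) = 96.1 / 104.1 × 100 = 92.3151

92.32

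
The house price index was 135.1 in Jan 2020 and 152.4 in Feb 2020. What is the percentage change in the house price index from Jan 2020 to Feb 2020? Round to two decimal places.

Change = (152.4 − 135.1) / 135.1 × 100
       = 17.3 / 135.1 × 100 = 12.8053%

12.81%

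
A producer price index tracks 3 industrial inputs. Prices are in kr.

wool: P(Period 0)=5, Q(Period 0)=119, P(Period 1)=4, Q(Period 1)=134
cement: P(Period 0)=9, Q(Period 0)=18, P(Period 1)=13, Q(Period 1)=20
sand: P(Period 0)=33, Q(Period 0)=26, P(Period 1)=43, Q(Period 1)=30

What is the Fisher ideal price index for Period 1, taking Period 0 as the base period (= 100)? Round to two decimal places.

Laspeyres component (base-period weights):
ΣP(Period 1)Q(Period 0) = 4×119 + 13×18 + 43×26 = 476 + 234 + 1118 = 1828
ΣP(Period 0)Q(Period 0) = 5×119 + 9×18 + 33×26 = 595 + 162 + 858 = 1615
L = 1828 / 1615 × 100 = 113.1889
Paasche component (current-period weights):
ΣP(Period 1)Q(Period 1) = 4×134 + 13×20 + 43×30 = 536 + 260 + 1290 = 2086
ΣP(Period 0)Q(Period 1) = 5×134 + 9×20 + 33×30 = 670 + 180 + 990 = 1840
P = 2086 / 1840 × 100 = 113.3696
Fisher = √(L × P) = √(113.1889 × 113.3696) = 113.2792

113.28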